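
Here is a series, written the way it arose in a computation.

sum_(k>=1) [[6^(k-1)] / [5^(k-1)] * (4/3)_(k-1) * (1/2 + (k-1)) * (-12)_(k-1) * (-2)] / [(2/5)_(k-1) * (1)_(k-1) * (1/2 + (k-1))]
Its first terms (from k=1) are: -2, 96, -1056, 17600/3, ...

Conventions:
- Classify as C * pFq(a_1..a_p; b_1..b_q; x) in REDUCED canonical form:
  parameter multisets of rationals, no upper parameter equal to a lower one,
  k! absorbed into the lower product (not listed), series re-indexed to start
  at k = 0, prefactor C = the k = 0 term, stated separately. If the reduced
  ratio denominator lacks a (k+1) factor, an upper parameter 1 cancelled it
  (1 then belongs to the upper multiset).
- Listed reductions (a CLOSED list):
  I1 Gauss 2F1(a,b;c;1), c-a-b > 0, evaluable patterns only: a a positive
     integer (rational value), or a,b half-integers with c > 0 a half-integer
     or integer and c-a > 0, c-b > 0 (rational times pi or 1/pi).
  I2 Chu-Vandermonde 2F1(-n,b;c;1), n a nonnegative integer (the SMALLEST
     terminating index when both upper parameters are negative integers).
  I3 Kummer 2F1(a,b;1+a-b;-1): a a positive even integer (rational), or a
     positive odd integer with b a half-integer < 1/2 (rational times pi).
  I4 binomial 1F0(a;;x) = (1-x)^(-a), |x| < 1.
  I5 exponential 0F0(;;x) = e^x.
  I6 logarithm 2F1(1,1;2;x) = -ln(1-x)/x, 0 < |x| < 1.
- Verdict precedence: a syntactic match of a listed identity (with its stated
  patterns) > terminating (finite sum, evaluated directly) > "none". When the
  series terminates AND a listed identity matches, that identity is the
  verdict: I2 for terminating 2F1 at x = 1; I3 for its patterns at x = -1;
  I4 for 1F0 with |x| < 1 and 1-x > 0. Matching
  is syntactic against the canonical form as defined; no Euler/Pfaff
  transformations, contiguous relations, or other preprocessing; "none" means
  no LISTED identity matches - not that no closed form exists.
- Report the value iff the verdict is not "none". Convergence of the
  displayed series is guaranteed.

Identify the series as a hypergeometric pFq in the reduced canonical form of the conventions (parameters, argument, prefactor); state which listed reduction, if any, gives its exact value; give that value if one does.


This is -2 * 2F1(-12, 4/3; 2/5; 6/5) in reduced canonical form. Verdict: terminating. (-12)_k vanishes past k = 12, leaving a 13-term sum, computed directly. Sum: 184346/21551427.

Key observation: with t_0 = -2, the two geometric factors (prefactor -2) combine into one argument.
Consecutive-term ratio: r(k) = (6/5) * (k-12) (k+4/3) / [(k+2/5) (k+1)] ; factor over Q: parameters, x = (6/5), and C = -2.


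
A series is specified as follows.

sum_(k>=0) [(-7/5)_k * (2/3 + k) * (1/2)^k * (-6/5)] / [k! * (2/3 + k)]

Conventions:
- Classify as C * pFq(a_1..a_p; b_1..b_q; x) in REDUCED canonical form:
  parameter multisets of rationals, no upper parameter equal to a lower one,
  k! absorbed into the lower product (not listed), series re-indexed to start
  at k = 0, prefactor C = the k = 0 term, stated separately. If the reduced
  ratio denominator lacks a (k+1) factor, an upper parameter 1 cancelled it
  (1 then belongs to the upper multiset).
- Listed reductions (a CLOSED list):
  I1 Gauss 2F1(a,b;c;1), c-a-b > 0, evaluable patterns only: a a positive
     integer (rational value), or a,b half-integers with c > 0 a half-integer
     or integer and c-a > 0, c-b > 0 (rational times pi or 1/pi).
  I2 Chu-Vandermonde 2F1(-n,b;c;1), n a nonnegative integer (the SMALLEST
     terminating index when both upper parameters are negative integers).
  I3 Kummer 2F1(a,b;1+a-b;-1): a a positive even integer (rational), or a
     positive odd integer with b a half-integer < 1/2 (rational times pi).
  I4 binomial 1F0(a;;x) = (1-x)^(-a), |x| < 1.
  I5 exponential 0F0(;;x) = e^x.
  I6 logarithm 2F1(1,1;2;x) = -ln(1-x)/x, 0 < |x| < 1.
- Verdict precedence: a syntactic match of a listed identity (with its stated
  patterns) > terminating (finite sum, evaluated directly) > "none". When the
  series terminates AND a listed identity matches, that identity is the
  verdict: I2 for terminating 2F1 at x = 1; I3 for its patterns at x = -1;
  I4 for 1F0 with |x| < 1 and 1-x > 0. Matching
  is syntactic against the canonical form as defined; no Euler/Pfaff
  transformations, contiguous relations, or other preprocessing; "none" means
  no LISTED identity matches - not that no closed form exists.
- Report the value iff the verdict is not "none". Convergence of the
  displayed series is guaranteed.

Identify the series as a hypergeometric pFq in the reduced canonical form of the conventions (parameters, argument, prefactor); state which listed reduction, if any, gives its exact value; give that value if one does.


Canonical form: C = -6/5 times 1F0 with upper {-7/5}, lower {-}, x = 1/2. Verdict: this is binomial (I4) (the 1F0 binomial series: exponent 7/5, x = 1/2). Hence: (-6/5) * (1/2)^(7/5).

First insight: t_0 = -6/5 here, and k + 2/3 divides numerator and denominator alike; C = -6/5 after cancelling.
Step ratio: r(k) = (1/2) * (k-7/5) / [(k+1)] - rational; roots negated = parameters, x = (1/2), C = -6/5.


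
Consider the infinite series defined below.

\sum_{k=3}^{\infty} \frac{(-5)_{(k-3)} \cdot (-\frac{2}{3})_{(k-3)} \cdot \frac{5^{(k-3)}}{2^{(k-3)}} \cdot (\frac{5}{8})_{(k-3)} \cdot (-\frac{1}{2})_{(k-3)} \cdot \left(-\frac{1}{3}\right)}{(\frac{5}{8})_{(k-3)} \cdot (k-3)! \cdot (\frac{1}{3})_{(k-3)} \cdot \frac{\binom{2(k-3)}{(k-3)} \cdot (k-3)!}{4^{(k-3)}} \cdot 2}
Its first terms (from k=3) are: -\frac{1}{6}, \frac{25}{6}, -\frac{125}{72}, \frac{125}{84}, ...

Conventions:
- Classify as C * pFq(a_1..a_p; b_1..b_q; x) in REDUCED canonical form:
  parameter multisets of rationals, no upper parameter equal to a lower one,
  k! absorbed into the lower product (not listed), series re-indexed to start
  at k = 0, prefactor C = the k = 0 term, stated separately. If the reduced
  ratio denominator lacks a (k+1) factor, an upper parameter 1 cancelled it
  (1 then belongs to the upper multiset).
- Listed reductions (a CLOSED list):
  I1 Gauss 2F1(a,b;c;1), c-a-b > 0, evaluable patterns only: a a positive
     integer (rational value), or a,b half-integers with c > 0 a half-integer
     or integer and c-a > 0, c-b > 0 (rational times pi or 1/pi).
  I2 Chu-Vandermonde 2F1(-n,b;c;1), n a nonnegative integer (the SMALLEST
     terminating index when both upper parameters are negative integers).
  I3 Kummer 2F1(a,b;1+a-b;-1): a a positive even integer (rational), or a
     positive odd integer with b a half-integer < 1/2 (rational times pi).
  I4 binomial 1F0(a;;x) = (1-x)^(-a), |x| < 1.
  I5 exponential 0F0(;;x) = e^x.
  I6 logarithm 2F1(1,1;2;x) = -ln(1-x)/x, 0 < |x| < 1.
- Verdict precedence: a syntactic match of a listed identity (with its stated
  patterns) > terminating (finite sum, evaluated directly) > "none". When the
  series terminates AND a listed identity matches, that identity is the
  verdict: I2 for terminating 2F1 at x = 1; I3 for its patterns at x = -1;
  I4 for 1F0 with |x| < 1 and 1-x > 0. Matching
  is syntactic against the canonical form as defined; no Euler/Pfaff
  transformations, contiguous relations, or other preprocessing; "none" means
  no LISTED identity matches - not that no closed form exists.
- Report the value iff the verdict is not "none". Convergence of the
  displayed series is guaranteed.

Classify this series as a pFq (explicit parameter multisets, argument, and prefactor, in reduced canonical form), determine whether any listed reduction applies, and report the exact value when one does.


At argument \frac{5}{2}: a 3F2 with upper {-5, -\frac{2}{3}, -\frac{1}{2}}, lower {\frac{1}{3}, \frac{1}{2}}, scaled by C = -\frac{1}{6}. Verdict: terminating - the sum ends at index 5 because -5 is a negative integer; exact evaluation follows. Exact value: \frac{121873}{39312}.

Key observation: from the first term -\frac{1}{6}: the constant factors (prefactor -1/6) combine into one prefactor.
Step ratio: r(k) = \frac{5}{2} * (k-5) (k-\frac{2}{3}) (k-\frac{1}{2}) / [(k+\frac{1}{3}) (k+\frac{1}{2}) (k+1)] ; factor over Q: parameters, x = \frac{5}{2}, and C = -\frac{1}{6}.


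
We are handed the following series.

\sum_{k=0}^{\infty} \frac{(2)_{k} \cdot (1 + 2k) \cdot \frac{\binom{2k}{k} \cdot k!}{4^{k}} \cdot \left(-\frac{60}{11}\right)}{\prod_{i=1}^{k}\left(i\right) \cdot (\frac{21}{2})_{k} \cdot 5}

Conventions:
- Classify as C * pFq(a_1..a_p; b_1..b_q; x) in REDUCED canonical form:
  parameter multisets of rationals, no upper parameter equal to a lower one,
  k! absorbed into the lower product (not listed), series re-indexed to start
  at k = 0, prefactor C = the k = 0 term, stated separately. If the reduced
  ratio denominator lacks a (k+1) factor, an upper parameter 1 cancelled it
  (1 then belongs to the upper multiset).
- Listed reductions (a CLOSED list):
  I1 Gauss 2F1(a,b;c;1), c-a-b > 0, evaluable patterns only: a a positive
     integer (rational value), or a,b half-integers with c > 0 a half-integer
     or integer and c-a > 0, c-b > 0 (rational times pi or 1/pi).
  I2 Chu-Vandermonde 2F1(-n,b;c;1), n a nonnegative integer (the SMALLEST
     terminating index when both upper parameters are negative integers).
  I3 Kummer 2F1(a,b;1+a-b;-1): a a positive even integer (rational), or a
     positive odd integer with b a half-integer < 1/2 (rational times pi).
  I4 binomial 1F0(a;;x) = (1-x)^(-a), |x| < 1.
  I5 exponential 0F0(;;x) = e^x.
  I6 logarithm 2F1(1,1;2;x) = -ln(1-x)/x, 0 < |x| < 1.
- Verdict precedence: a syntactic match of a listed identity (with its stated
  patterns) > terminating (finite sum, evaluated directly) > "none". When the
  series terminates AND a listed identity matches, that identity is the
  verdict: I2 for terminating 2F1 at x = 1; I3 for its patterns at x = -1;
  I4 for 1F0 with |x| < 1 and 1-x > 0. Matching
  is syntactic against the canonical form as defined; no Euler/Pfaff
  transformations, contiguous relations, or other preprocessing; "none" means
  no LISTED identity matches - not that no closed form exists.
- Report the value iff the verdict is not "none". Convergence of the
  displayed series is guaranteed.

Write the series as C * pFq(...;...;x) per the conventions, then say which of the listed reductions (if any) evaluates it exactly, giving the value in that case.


First insight: with t_0 = -\frac{12}{11}, the constant factors (prefactor -12/11) combine into one prefactor.
Adjacent-term ratio: r(k) = 1 * (k+\frac{3}{2}) (k+2) / [(k+\frac{21}{2}) (k+1)] - rational in k, leading ratio 1; with t_0 = -\frac{12}{11}, classification follows.

Classification (C = -\frac{12}{11}): 2F1 with upper {\frac{3}{2}, 2}, lower {\frac{21}{2}}, argument x = 1. Verdict: this is Gauss's theorem (I1) (x = 1: the Gamma ratio telescopes since c-a-b = 7 > 0 and a = 2 in Z>0). Value: -\frac{969}{616}.


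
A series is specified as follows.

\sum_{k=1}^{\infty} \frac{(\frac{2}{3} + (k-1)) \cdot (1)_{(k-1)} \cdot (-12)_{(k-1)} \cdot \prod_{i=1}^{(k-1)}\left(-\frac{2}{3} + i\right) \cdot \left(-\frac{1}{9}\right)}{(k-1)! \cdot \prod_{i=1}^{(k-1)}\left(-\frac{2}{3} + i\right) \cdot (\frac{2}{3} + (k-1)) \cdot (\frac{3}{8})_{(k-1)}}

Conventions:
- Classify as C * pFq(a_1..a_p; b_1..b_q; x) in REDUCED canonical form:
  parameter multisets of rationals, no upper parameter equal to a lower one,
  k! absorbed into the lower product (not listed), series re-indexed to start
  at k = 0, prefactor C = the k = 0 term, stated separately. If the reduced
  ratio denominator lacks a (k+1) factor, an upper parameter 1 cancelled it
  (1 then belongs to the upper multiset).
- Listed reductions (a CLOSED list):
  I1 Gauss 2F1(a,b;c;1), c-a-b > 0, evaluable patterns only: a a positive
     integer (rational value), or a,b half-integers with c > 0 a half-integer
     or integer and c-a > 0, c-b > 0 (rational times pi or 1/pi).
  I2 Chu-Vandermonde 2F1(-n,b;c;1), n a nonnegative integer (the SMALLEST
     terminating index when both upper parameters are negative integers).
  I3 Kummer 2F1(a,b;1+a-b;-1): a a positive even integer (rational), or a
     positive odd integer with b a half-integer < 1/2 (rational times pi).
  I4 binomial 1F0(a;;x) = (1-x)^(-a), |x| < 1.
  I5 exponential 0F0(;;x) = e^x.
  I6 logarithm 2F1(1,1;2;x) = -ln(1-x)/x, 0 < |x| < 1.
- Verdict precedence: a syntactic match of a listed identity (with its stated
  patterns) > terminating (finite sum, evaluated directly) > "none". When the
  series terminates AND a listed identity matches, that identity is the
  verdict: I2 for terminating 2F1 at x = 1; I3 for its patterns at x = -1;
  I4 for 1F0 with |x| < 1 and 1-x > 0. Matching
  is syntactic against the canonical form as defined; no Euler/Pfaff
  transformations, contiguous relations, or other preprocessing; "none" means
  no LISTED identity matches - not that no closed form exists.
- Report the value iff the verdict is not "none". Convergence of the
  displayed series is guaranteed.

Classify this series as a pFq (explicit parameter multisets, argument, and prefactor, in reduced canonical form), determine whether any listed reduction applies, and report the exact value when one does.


Key step: with t_0 = -\frac{1}{9}, the parameter 1/3 appears in both the upper and lower lists and cancels (alongside the other common factor).
Consecutive-term ratio: r(k) = 1 * (k-12) (k+1) / [(k+\frac{3}{8}) (k+1)] - rational in k. x = 1; t_0 = -\frac{1}{9}; negate the roots.

Prefactor -\frac{1}{9}, argument 1: 2F1 with upper {-12, 1} over lower {\frac{3}{8}}. Verdict: this is the Chu-Vandermonde identity I2 (terminating 2F1 at x = 1 with n = 12, b = 1, c = \frac{3}{8}). Exact value: \frac{5}{819}.


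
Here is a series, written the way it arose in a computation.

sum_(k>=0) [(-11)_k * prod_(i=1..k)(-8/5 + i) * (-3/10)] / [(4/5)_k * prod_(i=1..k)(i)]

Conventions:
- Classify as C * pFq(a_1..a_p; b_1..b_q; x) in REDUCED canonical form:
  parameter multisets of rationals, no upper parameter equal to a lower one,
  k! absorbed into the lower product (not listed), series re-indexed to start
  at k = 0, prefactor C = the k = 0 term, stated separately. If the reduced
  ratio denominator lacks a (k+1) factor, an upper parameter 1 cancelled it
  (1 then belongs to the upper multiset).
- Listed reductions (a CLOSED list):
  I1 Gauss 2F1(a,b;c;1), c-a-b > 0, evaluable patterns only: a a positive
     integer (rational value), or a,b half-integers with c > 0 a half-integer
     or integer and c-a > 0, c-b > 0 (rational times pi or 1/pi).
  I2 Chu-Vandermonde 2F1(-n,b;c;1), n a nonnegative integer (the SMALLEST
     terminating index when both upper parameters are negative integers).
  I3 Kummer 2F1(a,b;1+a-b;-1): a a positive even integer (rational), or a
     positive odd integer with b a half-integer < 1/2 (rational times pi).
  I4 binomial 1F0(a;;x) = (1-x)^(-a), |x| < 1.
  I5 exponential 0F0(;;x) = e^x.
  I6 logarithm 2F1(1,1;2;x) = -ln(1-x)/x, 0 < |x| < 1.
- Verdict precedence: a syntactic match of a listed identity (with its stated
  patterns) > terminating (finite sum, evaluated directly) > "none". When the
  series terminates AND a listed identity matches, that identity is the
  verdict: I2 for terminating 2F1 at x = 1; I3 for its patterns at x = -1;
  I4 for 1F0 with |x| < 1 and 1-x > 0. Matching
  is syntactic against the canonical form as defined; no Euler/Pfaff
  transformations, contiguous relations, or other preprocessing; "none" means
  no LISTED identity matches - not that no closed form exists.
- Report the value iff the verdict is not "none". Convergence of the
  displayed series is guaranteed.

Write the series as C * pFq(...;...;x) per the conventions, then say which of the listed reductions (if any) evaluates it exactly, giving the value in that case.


x = 1 here; the reduced form reads 2F1, upper {-11, -3/5}, lower {4/5}, C = -3/10. Verdict: the Chu-Vandermonde identity I2 applies (terminating 2F1 at x = 1 with n = 11, b = -3/5, c = 4/5). Sum: -1739/1015.

Key step: with t_0 = -3/10, the product of the first k integers (C = -3/10) is k!.
Term ratio: r(k) = 1 * (k-11) (k-3/5) / [(k+4/5) (k+1)] - poly over poly, x = 1 from leading terms; C = -3/10 at k = 0.


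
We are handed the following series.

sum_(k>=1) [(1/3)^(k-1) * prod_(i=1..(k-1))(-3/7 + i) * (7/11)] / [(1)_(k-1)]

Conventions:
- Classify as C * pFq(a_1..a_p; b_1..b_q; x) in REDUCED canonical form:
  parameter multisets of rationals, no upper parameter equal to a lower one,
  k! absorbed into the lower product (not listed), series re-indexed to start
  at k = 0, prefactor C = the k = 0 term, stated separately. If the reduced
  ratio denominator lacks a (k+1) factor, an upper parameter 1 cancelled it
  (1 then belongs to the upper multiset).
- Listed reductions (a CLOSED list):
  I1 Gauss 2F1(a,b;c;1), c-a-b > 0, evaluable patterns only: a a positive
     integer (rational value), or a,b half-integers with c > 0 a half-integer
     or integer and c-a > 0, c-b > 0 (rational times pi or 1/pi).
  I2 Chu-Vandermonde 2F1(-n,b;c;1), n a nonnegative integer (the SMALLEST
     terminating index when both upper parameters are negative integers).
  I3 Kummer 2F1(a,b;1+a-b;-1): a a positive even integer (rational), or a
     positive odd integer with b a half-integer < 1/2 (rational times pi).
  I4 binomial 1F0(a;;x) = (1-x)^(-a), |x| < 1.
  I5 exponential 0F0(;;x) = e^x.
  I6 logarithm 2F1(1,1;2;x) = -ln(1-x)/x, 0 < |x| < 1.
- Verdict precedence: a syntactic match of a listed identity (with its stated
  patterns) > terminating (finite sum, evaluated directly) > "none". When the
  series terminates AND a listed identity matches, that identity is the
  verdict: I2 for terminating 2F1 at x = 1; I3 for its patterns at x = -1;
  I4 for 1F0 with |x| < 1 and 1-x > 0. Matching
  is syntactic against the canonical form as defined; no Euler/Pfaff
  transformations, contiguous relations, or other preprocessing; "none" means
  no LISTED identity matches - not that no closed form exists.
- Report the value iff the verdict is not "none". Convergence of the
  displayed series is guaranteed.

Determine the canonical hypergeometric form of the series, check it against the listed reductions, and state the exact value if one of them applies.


This is 7/11 * 1F0(4/7; -; 1/3) in reduced canonical form. Verdict: binomial (I4) matches (the 1F0 binomial series: exponent -4/7, x = 1/3). Its exact value is (7/11) * (2/3)^(-4/7).

The tell: with t_0 = 7/11, (1)_k (C = 7/11) is k! itself.
Step ratio: r(k) = (1/3) * (k+4/7) / [(k+1)] - rational in k, leading ratio (1/3); with t_0 = 7/11, classification follows.


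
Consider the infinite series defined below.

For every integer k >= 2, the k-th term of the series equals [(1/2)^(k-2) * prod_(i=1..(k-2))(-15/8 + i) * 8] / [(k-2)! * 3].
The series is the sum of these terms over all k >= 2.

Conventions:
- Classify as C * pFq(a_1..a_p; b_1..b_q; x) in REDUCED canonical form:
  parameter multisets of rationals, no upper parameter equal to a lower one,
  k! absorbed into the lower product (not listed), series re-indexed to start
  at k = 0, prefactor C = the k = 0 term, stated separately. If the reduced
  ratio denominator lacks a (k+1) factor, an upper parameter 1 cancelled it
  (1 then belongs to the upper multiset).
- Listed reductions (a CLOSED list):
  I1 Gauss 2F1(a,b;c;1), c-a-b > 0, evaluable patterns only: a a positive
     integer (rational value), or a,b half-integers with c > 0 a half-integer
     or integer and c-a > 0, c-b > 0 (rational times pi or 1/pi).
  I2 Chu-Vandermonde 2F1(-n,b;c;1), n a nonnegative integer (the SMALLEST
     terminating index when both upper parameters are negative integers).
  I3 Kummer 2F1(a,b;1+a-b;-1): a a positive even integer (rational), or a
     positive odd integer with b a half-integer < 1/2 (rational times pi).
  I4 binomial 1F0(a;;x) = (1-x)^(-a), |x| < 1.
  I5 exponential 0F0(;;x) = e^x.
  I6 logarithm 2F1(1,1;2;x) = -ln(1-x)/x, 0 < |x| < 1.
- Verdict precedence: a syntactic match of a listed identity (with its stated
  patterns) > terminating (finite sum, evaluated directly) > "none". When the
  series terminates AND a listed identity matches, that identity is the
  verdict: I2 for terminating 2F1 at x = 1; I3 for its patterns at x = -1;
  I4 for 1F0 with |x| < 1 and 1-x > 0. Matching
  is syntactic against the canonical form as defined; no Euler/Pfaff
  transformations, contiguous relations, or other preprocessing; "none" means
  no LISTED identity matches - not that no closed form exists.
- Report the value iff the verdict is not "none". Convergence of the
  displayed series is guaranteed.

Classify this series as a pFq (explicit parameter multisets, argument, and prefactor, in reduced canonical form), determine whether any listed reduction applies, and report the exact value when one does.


With C = 8/3: the canonical form is 1F0(-7/8; -; 1/2). Verdict: binomial (I4) fires (the 1F0 binomial series: exponent 7/8, x = 1/2). Sum: (8/3) * (1/2)^(7/8).

First insight: x = (1/2) and the constant factors (prefactor 8/3) combine into one prefactor.
Ratio: r(k) = (1/2) * (k-7/8) / [(k+1)] ; factor over Q: parameters, x = (1/2), and C = 8/3.


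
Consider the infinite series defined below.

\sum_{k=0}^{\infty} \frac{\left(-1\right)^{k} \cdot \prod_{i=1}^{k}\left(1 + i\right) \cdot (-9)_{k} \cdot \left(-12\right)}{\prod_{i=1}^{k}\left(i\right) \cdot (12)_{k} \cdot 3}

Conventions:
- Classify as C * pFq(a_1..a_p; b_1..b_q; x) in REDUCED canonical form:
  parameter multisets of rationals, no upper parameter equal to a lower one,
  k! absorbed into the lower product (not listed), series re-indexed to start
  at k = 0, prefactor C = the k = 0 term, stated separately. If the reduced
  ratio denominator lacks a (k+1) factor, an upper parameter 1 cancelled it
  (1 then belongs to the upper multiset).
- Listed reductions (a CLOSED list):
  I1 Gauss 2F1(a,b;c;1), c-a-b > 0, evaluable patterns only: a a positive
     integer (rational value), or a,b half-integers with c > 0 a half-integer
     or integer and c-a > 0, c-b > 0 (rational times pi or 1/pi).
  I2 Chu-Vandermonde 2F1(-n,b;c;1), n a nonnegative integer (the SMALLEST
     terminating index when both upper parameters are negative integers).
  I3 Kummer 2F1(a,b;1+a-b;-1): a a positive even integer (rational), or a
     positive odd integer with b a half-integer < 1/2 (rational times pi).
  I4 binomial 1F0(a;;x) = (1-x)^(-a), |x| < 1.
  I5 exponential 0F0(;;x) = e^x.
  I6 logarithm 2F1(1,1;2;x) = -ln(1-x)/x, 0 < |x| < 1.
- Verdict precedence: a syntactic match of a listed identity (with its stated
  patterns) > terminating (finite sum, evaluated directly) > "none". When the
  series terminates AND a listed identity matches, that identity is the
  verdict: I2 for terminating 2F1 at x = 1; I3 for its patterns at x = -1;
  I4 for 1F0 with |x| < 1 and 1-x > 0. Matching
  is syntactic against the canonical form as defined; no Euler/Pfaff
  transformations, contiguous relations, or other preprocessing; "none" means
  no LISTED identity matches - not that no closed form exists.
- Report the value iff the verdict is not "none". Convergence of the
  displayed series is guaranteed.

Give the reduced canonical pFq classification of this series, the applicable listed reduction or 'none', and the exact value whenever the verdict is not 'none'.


Prefactor -4, argument -1: 2F1 with upper {-9, 2} over lower {12}. Verdict at x = -1: Kummer (I3) matches (x = -1; c = 12 equals 1+a-b for upper {-9, 2}: listed pattern). Hence: -22.

First insight: t_0 = -4 here, and the running product (C = -4, x = -1) telescopes to a rising factorial.
Adjacent-term ratio: r(k) = -1 * (k-9) (k+2) / [(k+12) (k+1)] - rational in k, leading ratio -1; with t_0 = -4, classification follows.


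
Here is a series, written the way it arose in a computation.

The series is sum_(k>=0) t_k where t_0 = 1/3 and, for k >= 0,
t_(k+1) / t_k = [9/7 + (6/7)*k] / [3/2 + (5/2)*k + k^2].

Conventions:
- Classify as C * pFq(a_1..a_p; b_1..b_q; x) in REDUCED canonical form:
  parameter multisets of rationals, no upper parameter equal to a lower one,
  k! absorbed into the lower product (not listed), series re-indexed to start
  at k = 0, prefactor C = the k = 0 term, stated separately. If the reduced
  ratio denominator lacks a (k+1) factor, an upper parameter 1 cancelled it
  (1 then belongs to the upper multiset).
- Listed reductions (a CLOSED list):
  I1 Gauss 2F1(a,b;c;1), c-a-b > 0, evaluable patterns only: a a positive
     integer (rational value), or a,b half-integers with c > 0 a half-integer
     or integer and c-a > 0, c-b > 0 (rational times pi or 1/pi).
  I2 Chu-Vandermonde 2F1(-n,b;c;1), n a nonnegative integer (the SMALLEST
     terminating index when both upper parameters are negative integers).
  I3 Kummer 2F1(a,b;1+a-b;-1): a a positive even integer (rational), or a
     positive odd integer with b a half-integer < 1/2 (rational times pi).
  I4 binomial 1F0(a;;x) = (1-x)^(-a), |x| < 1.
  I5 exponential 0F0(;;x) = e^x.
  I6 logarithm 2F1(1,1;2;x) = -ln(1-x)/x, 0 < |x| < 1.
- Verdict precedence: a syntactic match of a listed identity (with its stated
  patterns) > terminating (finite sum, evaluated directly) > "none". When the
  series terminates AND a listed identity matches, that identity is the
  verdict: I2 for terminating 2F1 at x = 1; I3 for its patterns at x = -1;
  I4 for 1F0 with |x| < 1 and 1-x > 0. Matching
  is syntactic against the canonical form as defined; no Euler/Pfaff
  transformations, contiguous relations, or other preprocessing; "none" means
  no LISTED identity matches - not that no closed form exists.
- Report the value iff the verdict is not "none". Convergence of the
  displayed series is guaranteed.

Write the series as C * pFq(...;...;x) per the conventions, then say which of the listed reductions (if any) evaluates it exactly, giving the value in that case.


This is 1/3 * 0F0(-; -; 6/7) in reduced canonical form. Verdict: the exponential series (I5) applies (the 0F0 exponential series at x = 6/7). Value: (1/3) * e^(6/7).

Key step: t_0 = 1/3 here, and the expanded ratio factors over Q; C = 1/3, roots give parameters.
Term ratio: r(k) = (6/7) * 1 / [(k+1)] ; factor over Q: parameters, x = (6/7), and C = 1/3.


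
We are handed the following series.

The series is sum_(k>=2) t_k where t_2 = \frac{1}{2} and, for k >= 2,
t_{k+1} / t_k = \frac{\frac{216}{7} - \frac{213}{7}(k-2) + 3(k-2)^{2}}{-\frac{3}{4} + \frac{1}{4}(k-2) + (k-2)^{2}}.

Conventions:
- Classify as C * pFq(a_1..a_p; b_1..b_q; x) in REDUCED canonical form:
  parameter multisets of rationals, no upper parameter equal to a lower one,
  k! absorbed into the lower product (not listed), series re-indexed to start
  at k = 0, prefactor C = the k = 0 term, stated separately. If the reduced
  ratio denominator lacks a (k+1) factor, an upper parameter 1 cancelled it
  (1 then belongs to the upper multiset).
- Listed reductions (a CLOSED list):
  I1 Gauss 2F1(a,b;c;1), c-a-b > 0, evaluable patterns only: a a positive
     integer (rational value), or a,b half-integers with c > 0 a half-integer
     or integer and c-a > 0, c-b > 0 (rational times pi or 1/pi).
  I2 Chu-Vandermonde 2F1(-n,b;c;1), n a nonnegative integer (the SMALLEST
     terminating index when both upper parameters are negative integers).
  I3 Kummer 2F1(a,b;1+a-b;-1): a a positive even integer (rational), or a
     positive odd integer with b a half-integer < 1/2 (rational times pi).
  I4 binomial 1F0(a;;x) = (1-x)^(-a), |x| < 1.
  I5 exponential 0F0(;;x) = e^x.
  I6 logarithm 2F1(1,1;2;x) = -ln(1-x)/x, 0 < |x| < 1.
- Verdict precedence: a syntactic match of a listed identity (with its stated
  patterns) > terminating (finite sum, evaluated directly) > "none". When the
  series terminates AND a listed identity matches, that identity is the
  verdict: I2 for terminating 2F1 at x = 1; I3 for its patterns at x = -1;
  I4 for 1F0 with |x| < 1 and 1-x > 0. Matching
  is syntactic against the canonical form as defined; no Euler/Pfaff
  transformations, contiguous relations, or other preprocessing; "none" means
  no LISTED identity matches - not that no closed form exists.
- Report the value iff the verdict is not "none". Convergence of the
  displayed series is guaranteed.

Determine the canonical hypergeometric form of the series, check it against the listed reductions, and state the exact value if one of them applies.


The series (x = 3) is 2F1: upper {-9, -\frac{8}{7}}, lower {-\frac{3}{4}}, prefactor \frac{1}{2}. Verdict: terminating - upper parameter -9 makes this a finite sum (last index 9), evaluated exactly. Exact value: \frac{161384452533109}{6963014887850}.

Key observation: x = 3 and the expanded ratio factors over Q; prefactor 1/2, roots give parameters.
Term ratio: r(k) = 3 * (k-9) (k-\frac{8}{7}) / [(k-\frac{3}{4}) (k+1)] - rational in k. x = 3; t_0 = \frac{1}{2}; negate the roots.


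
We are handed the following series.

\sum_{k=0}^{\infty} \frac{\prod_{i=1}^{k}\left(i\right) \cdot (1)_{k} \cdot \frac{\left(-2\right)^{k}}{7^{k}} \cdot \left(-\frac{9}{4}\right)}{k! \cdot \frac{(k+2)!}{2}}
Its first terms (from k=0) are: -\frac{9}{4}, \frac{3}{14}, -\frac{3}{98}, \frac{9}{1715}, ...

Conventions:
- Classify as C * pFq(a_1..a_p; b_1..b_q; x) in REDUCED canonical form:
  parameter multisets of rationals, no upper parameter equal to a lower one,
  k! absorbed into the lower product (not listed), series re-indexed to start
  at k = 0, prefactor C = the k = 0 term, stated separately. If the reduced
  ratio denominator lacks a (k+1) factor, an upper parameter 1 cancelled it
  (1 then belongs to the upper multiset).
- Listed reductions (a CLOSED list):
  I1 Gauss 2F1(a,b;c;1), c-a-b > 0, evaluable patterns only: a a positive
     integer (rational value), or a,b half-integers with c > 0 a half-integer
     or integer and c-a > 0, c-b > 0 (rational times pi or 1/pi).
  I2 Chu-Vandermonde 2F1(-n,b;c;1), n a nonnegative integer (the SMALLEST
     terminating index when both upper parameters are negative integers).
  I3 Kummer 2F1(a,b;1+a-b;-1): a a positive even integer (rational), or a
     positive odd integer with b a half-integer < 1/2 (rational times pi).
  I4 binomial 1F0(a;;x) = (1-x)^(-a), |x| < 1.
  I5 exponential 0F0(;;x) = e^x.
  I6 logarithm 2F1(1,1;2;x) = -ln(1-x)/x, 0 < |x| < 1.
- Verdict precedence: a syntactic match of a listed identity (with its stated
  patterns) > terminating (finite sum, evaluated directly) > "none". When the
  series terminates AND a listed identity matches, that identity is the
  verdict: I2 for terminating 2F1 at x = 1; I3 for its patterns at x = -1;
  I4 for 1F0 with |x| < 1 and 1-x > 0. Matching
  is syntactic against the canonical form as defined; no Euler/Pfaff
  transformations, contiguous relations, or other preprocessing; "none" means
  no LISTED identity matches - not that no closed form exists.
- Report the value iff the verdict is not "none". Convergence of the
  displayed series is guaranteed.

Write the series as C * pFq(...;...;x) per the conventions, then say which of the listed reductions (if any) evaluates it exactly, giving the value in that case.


Key step: from the first term -\frac{9}{4}: the two geometric factors (prefactor -9/4) combine into one argument.
Adjacent-term ratio: r(k) = -\frac{2}{7} * (k+1) (k+1) / [(k+3) (k+1)] - rational in k, leading ratio -\frac{2}{7}; with t_0 = -\frac{9}{4}, classification follows.

Classification (C = -\frac{9}{4}): 2F1 with upper {1, 1}, lower {3}, argument x = -\frac{2}{7}. Verdict: none. Every listed pattern misses the 2F1 form at -\frac{2}{7}, upper {1, 1}.


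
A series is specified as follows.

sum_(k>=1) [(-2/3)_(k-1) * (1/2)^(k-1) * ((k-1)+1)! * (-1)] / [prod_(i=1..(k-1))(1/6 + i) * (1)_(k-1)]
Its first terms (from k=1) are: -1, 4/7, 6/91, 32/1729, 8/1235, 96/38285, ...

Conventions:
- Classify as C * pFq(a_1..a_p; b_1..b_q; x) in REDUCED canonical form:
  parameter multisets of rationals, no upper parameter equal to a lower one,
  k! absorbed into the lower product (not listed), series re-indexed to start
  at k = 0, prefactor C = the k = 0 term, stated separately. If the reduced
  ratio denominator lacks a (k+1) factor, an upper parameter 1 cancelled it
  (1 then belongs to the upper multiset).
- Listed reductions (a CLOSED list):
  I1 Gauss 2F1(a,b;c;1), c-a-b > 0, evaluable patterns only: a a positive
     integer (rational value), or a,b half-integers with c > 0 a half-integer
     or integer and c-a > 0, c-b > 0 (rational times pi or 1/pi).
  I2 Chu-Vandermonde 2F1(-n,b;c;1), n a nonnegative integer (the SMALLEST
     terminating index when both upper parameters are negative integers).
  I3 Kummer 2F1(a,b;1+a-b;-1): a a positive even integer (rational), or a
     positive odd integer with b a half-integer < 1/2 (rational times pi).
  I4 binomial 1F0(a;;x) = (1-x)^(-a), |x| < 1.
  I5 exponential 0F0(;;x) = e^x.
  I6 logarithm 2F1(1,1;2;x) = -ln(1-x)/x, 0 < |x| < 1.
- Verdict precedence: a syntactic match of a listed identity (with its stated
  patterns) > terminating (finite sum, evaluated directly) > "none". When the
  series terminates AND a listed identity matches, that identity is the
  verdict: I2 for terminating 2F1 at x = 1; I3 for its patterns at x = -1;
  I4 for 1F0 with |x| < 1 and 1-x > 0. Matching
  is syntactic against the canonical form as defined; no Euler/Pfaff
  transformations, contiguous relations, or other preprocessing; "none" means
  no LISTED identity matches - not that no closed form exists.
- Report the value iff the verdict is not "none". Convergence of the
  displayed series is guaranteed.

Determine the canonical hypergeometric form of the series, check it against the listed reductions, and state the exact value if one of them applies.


Classification (C = -1): 2F1 with upper {-2/3, 2}, lower {7/6}, argument x = 1/2. Verdict: no listed reduction: x = 1/2 and upper {-2/3, 2} fail every I1-I6 pattern.

Key observation: x = (1/2) and (1)_k (prefactor -1) is k! itself.
Term ratio: r(k) = (1/2) * (k-2/3) (k+2) / [(k+7/6) (k+1)] ; factor over Q: parameters, x = (1/2), and C = -1.


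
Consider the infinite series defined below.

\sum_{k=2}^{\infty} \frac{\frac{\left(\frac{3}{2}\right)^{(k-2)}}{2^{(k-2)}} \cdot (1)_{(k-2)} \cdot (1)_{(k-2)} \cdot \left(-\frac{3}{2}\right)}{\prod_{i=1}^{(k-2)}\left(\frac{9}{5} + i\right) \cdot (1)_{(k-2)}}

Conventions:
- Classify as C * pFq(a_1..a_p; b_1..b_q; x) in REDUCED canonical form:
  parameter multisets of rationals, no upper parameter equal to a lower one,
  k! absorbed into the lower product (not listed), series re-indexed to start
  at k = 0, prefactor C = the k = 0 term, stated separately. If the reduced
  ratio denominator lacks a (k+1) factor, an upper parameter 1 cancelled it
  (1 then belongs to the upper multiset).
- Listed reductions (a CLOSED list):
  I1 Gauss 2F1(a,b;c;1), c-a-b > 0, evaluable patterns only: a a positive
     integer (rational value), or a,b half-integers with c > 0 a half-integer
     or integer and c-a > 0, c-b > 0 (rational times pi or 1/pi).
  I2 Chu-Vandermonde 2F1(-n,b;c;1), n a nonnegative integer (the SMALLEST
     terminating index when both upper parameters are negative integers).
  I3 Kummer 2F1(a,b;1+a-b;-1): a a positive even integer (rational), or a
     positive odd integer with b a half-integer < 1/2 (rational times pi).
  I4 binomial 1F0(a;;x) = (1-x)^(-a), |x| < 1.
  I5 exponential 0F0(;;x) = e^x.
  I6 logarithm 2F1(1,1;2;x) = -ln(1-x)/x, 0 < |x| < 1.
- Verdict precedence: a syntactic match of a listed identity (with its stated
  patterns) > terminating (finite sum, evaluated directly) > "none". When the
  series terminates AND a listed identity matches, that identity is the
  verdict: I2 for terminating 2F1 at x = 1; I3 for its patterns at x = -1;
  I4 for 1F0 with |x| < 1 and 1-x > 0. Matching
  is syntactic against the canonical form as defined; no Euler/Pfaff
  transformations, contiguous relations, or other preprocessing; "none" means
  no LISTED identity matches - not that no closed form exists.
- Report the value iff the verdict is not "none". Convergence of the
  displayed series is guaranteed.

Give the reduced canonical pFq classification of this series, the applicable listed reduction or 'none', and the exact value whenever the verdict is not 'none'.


Canonical form: C = -\frac{3}{2} times 2F1 with upper {1, 1}, lower {\frac{14}{5}}, x = \frac{3}{4}. Verdict: none - at argument \frac{3}{4} the multisets {1, 1} ; {\frac{14}{5}} match no listed identity.

Structural cue: x = \frac{3}{4} and the two k-th powers (C = -3/2) combine into one argument.
Step ratio: r(k) = \frac{3}{4} * (k+1) (k+1) / [(k+\frac{14}{5}) (k+1)] ; factor over Q: parameters, x = \frac{3}{4}, and C = -\frac{3}{2}.


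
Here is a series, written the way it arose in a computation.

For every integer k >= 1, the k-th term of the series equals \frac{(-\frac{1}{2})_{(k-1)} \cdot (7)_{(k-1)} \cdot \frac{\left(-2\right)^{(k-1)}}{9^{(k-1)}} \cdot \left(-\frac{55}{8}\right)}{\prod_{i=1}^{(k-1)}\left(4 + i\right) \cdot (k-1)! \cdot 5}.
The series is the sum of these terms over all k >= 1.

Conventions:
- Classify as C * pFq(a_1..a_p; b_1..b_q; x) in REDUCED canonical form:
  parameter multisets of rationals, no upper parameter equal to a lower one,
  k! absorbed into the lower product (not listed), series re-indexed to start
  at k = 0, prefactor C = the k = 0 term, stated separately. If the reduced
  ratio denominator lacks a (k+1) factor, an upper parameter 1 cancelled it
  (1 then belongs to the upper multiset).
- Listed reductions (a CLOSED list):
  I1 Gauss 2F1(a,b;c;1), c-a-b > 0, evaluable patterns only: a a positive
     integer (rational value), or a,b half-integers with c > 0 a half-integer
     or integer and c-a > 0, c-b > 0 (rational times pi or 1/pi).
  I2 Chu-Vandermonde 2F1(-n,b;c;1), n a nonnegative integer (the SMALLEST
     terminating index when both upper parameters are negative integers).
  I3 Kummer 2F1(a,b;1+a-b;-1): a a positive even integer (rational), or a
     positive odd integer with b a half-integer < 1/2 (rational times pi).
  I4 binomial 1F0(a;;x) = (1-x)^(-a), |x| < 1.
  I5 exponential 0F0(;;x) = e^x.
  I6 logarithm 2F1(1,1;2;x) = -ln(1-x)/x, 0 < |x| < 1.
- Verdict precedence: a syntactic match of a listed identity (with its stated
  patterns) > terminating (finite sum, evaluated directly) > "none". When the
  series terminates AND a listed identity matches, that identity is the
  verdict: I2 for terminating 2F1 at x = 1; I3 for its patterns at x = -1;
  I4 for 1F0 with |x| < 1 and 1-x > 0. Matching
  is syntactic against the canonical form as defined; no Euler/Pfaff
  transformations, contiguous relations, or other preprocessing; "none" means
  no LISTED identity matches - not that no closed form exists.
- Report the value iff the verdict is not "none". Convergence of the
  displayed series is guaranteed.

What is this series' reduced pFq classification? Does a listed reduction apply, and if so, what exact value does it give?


With C = -\frac{11}{8}: the canonical form is 2F1(-\frac{1}{2}, 7; 5; -\frac{2}{9}). Verdict: none. A 2F1 with upper {-\frac{1}{2}, 7} fits none of I1-I6 at x = -\frac{2}{9}; the sum runs forever.

First insight: x = -\frac{2}{9} and the two geometric factors (C = -11/8, x = -2/9) combine into one argument.
Ratio: r(k) = -\frac{2}{9} * (k-\frac{1}{2}) (k+7) / [(k+5) (k+1)] - rational; roots negated = parameters, x = -\frac{2}{9}, C = -\frac{11}{8}.


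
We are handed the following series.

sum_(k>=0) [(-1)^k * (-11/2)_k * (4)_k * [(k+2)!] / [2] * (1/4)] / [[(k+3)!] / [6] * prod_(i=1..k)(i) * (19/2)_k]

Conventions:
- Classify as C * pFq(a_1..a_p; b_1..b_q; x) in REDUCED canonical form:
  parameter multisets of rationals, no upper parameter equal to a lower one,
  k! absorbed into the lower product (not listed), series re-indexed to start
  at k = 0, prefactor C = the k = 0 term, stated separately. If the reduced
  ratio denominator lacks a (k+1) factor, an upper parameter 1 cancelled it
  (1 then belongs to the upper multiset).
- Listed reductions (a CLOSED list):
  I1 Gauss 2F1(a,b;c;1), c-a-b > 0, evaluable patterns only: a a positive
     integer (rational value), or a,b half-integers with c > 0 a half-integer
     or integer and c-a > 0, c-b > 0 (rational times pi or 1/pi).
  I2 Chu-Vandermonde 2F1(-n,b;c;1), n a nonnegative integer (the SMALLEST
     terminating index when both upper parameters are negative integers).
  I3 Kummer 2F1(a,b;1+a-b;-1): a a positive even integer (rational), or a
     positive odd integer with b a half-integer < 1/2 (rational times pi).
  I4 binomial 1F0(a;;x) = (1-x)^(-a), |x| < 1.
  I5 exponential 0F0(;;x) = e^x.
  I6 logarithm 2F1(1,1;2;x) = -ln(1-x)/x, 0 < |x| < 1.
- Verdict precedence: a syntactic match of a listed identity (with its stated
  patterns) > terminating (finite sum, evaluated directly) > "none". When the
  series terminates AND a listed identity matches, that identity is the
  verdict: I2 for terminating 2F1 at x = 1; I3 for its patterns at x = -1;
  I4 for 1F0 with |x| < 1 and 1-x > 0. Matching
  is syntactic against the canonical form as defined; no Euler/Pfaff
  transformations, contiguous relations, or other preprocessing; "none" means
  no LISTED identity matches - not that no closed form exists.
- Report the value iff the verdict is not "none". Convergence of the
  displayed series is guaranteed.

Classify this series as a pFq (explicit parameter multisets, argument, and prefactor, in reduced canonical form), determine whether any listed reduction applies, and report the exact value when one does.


Prefactor 1/4, argument -1: 2F1 with upper {-11/2, 3} over lower {19/2}. Verdict (x = -1): Kummer (I3) applies (x = -1; c = 19/2 equals 1+a-b for upper {-11/2, 3}: listed pattern). Value: (109395/262144) * pi.

Key observation: from the first term 1/4: the product of the first k integers (prefactor 1/4) is k!.
Adjacent-term ratio: r(k) = (-1) * (k-11/2) (k+3) / [(k+19/2) (k+1)] ; factor over Q: parameters, x = (-1), and C = 1/4.
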